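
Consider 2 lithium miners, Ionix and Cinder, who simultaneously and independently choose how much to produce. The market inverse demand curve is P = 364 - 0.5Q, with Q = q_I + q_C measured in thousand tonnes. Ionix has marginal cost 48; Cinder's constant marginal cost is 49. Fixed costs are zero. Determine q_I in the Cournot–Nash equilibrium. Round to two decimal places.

211.33

Ionix's profit: π_I = (364 - 0.5Q)q_I - (48q_I). Setting ∂π_I/∂q_I = 0: 316 - q_I - (1/2)(q_C) = 0.
Cinder's profit: π_C = (364 - 0.5Q)q_C - (49q_C). Setting ∂π_C/∂q_C = 0: 315 - q_C - (1/2)(q_I) = 0.
Best responses: q_I = (316 - (1/2)q_C), q_C = (315 - (1/2)q_I).
Solving the pair: q_I = 634/3, q_C = 628/3.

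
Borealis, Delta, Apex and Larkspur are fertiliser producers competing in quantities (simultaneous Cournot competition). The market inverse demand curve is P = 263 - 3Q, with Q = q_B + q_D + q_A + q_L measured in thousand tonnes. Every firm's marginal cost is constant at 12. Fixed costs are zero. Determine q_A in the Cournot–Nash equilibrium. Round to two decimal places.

16.73

A representative firm's profit is π_i = q_i(263 - 3Q) - 12q_i.
First-order condition (treating rivals' output as given): 251 - 6q_i - 3·Σ_{j≠i} q_j = 0.
By symmetry each firm produces the same amount; substituting Σ_{j≠i} q_j = 3q_i yields q_i = 251/15.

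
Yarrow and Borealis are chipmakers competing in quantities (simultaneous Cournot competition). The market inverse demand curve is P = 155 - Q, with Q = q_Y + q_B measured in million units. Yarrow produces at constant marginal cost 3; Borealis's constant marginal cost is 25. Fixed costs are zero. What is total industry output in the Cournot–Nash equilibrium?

Yarrow's profit: π_Y = (155 - Q)q_Y - (3q_Y). Setting ∂π_Y/∂q_Y = 0: 152 - 2q_Y - (q_B) = 0.
Borealis's profit: π_B = (155 - Q)q_B - (25q_B). Setting ∂π_B/∂q_B = 0: 130 - 2q_B - (q_Y) = 0.
So q_Y = (152 - q_B)/2 and q_B = (130 - q_Y)/2.
Substituting one into the other gives q_Y = 58 and q_B = 36.
Total output Q = 58 + 36 = 94.

94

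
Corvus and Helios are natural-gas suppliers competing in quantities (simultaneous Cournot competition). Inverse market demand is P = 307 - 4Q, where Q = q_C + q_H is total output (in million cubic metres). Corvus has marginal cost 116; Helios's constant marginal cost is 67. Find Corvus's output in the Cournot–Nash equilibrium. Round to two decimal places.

Corvus's profit: π_C = (307 - 4Q)q_C - (116q_C). Setting ∂π_C/∂q_C = 0: 191 - 8q_C - 4(q_H) = 0.
Helios's profit: π_H = (307 - 4Q)q_H - (67q_H). Setting ∂π_H/∂q_H = 0: 240 - 8q_H - 4(q_C) = 0.
So q_C = (191 - 4q_H)/8 and q_H = (240 - 4q_C)/8.
Solving the pair: q_C = 71/6, q_H = 289/12.

11.83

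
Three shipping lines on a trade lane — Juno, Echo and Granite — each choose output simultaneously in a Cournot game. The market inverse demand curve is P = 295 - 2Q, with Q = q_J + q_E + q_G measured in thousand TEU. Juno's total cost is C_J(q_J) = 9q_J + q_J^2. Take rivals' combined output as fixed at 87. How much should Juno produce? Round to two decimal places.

With rivals' combined output fixed at 87, Juno's profit is π_J = (295 - 2·87 - 2q_J)q_J - (9q_J + q_J²) = (121 - 2q_J)q_J - (9q_J + q_J²).
∂π_J/∂q_J = 112 - 6q_J = 0, so q_J = 56/3.

18.67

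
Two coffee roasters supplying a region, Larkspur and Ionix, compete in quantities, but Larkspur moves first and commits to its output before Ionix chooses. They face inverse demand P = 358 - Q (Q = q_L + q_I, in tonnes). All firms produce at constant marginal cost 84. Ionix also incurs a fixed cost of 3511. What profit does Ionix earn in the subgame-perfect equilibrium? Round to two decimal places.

The follower Ionix best-responds to any q_L: π_I = (358 - Q)q_I - 84q_I.
Setting the follower's marginal profit to zero, 274 - q_L - 2q_I = 0, i.e. q_I = (274 - q_L)/2.
Larkspur substitutes q_I(q_L) into its own profit: π_L = q_L(358 - q_L - (274 - q_L)/2) - 84q_L = (221 - (1/2)q_L)q_L - 84q_L.
Maximising: ∂π_L/∂q_L = 137 - q_L = 0, giving q_L = 137.
Then q_I = (274 - 137)/2 = 137/2.
Price P = 358 - 411/2 = 305/2.
Ionix's profit: (305/2 - 84)·(137/2) - 3511 = 1181.2500.

1181.25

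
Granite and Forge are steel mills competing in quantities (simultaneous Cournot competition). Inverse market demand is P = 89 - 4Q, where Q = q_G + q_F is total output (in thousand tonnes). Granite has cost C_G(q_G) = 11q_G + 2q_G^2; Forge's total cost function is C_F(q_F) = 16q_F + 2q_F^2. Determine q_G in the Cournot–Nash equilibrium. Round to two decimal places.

5.03

Granite's profit: π_G = (89 - 4Q)q_G - (11q_G + 2q_G²). Setting ∂π_G/∂q_G = 0: 78 - 12q_G - 4(q_F) = 0.
Forge's profit: π_F = (89 - 4Q)q_F - (16q_F + 2q_F²). Setting ∂π_F/∂q_F = 0: 73 - 12q_F - 4(q_G) = 0.
So q_G = (78 - 4q_F)/12 and q_F = (73 - 4q_G)/12.
Substituting one into the other gives q_G = 161/32 and q_F = 141/32.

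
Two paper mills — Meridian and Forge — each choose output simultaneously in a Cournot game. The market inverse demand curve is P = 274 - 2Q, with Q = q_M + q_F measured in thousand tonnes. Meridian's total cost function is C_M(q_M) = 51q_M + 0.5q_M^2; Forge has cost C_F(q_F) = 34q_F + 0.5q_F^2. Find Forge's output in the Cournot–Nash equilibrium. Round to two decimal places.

Meridian's profit: π_M = (274 - 2Q)q_M - (51q_M + (1/2)q_M²). Setting ∂π_M/∂q_M = 0: 223 - 5q_M - 2(q_F) = 0.
Forge's first-order condition: 240 - 5q_F - 2(q_M) = 0.
Best responses: q_M = (223 - 2q_F)/5, q_F = (240 - 2q_M)/5.
Solving the pair: q_M = 635/21, q_F = 754/21.

35.90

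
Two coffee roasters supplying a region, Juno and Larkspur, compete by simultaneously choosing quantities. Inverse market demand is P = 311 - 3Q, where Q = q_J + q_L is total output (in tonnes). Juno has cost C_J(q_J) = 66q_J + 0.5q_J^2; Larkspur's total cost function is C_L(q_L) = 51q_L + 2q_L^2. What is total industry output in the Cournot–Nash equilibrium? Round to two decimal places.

45.16

Juno's profit: π_J = (311 - 3Q)q_J - (66q_J + (1/2)q_J²). Setting ∂π_J/∂q_J = 0: 245 - 7q_J - 3(q_L) = 0.
Larkspur's first-order condition: 260 - 10q_L - 3(q_J) = 0.
Rearranging gives the reaction functions q_J = (245 - 3q_L)/7 and q_L = (260 - 3q_J)/10.
Substituting one into the other gives q_J = 1670/61 and q_L = 1085/61.
Total output Q = 1670/61 + 1085/61 = 45.1639.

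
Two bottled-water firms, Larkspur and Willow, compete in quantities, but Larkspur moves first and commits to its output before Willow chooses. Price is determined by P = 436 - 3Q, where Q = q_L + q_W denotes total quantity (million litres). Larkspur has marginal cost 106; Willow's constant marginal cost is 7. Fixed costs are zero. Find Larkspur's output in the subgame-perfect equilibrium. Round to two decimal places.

38.50

Solve by backward induction. Given q_L, the follower Willow maximises π_W = (436 - 3q_L - 3q_W)q_W - 7q_W.
∂π_W/∂q_W = 429 - 3q_L - 6q_W = 0 gives the reaction function q_W = (429 - 3q_L)/6.
Larkspur substitutes q_W(q_L) into its own profit: π_L = q_L(436 - 3q_L - (429 - 3q_L)/2) - 106q_L = (443/2 - (3/2)q_L)q_L - 106q_L.
The leader's first-order condition 231/2 - 3q_L = 0 yields q_L = 77/2.
Then q_W = (429 - 3·(77/2))/6 = 209/4.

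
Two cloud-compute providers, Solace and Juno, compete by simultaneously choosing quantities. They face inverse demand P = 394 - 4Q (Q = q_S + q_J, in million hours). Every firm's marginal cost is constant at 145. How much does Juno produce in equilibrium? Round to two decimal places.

20.75

Each firm earns π_i = (394 - 4Q)q_i - 145q_i.
Setting ∂π_i/∂q_i = 0 with rivals' quantities fixed: 249 - 8q_i - 4q_j = 0.
With identical firms every q_j equals q_i, so q_j = q_i and 249 = 12q_i, giving q_i = 83/4.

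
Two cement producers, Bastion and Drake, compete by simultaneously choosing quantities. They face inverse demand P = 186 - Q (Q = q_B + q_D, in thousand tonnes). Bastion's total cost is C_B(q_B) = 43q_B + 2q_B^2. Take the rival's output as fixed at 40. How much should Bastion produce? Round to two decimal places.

17.17

With the rival's output fixed at 40, Bastion's profit is π_B = (186 - 40 - q_B)q_B - (43q_B + 2q_B²) = (146 - q_B)q_B - (43q_B + 2q_B²).
∂π_B/∂q_B = 103 - 6q_B = 0, so q_B = 103/6.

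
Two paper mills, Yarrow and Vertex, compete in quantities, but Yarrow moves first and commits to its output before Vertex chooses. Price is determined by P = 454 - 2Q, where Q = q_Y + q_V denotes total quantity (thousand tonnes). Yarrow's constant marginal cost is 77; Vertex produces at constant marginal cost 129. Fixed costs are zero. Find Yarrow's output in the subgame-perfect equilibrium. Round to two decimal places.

107.25

The follower Vertex best-responds to any q_Y: π_V = (454 - 2Q)q_V - 129q_V.
Follower FOC: 325 - 2q_Y - 4q_V = 0, so q_V(q_Y) = (325 - 2q_Y)/4.
Yarrow substitutes q_V(q_Y) into its own profit: π_Y = q_Y(454 - 2q_Y - (325 - 2q_Y)/2) - 77q_Y = (583/2 - q_Y)q_Y - 77q_Y.
The leader's first-order condition 429/2 - 2q_Y = 0 yields q_Y = 429/4.
Then q_V = (325 - 2·(429/4))/4 = 221/8.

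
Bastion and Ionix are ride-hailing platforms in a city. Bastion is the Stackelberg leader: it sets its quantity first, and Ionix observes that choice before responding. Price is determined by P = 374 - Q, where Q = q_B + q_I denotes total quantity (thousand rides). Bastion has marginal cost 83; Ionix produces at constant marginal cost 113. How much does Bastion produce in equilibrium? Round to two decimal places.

Solve by backward induction. Given q_B, the follower Ionix maximises π_I = (374 - q_B - q_I)q_I - 113q_I.
∂π_I/∂q_I = 261 - q_B - 2q_I = 0 gives the reaction function q_I = (261 - q_B)/2.
Bastion substitutes q_I(q_B) into its own profit: π_B = q_B(374 - q_B - (261 - q_B)/2) - 83q_B = (487/2 - (1/2)q_B)q_B - 83q_B.
The leader's first-order condition 321/2 - q_B = 0 yields q_B = 321/2.
Then q_I = (261 - 321/2)/2 = 201/4.

160.50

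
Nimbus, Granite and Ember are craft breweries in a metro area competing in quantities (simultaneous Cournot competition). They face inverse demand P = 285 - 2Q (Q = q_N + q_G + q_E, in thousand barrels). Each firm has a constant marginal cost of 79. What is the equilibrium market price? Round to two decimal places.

Each firm earns π_i = (285 - 2Q)q_i - 79q_i.
First-order condition (treating rivals' output as given): 206 - 4q_i - 2·Σ_{j≠i} q_j = 0.
By symmetry each firm produces the same amount; substituting Σ_{j≠i} q_j = 2q_i yields q_i = 206/8 = 103/4.
Total output Q = 309/4, so price P = 285 - 2·(309/4) = 261/2.

130.50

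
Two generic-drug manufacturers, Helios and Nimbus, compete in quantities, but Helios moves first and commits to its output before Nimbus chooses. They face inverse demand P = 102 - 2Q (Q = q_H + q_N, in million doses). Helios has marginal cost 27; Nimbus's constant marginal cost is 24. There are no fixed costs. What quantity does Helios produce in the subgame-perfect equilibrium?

18

The follower Nimbus best-responds to any q_H: π_N = (102 - 2Q)q_N - 24q_N.
Follower FOC: 78 - 2q_H - 4q_N = 0, so q_N(q_H) = (78 - 2q_H)/4.
The leader anticipates this reaction. Substituting into P = 102 - 2Q gives P = 63 - q_H, so π_H = (63 - q_H)q_H - 27q_H.
Maximising: ∂π_H/∂q_H = 36 - 2q_H = 0, giving q_H = 18.
Then q_N = (78 - 2·18)/4 = 21/2.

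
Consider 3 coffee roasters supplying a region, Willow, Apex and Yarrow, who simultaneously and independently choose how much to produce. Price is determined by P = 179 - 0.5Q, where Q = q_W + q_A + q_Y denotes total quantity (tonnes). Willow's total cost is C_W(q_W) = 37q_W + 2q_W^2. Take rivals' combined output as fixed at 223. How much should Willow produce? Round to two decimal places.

6.10

With rivals' combined output fixed at 223, Willow's profit is π_W = (179 - (1/2)·223 - (1/2)q_W)q_W - (37q_W + 2q_W²) = (135/2 - (1/2)q_W)q_W - (37q_W + 2q_W²).
∂π_W/∂q_W = 61/2 - 5q_W = 0, so q_W = 61/10.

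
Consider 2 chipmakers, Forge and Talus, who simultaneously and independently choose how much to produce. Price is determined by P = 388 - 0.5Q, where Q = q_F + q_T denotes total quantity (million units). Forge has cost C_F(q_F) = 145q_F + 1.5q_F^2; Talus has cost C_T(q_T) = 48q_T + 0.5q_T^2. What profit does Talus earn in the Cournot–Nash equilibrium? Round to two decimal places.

25538.10

Forge's profit: π_F = (388 - 0.5Q)q_F - (145q_F + (3/2)q_F²). Setting ∂π_F/∂q_F = 0: 243 - 4q_F - (1/2)(q_T) = 0.
Talus's profit: π_T = (388 - 0.5Q)q_T - (48q_T + (1/2)q_T²). Setting ∂π_T/∂q_T = 0: 340 - 2q_T - (1/2)(q_F) = 0.
Rearranging gives the reaction functions q_F = (243 - (1/2)q_T)/4 and q_T = (340 - (1/2)q_F)/2.
Substituting one into the other gives q_F = 1264/31 and q_T = 159.8065.
Price P = 388 - (1/2)·200.5806 = 287.7097.
Talus's profit: 287.7097·159.8065 - 48·159.8065 - (1/2)·159.8065² = 25538.1020.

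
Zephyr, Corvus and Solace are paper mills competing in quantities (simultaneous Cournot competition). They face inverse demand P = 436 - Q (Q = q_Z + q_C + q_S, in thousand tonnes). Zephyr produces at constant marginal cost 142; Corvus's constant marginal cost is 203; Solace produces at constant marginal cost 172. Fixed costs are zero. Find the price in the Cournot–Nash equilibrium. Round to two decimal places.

238.25

Zephyr's profit: π_Z = (436 - Q)q_Z - (142q_Z). Setting ∂π_Z/∂q_Z = 0: 294 - 2q_Z - (q_C + q_S) = 0.
Corvus's first-order condition: 233 - 2q_C - (q_Z + q_S) = 0.
Solace's profit: π_S = (436 - Q)q_S - (172q_S). Setting ∂π_S/∂q_S = 0: 264 - 2q_S - (q_Z + q_C) = 0.
Adding the 3 first-order conditions: 791 − 4Q = 0, so Q = 791/4.
Back-substituting: q_Z = (294 − 791/4) = 385/4, q_C = (233 − 791/4) = 141/4, q_S = (264 − 791/4) = 265/4.
Total output Q = 791/4, so price P = 436 - 791/4 = 953/4.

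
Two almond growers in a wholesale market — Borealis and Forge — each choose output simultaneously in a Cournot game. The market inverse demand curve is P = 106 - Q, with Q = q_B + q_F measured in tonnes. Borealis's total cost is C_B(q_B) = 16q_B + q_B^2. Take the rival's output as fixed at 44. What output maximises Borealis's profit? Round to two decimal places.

With the rival's output fixed at 44, Borealis's profit is π_B = (106 - 44 - q_B)q_B - (16q_B + q_B²) = (62 - q_B)q_B - (16q_B + q_B²).
∂π_B/∂q_B = 46 - 4q_B = 0, so q_B = 23/2.

11.50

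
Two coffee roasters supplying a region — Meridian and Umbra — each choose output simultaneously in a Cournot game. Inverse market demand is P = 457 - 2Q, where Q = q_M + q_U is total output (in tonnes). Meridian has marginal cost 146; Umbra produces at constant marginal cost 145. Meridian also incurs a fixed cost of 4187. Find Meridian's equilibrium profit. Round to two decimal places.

1151.89

Meridian's profit: π_M = (457 - 2Q)q_M - (146q_M). Setting ∂π_M/∂q_M = 0: 311 - 4q_M - 2(q_U) = 0.
Umbra's first-order condition: 312 - 4q_U - 2(q_M) = 0.
Best responses: q_M = (311 - 2q_U)/4, q_U = (312 - 2q_M)/4.
Substituting one into the other gives q_M = 155/3 and q_U = 313/6.
Price P = 457 - 2·(623/6) = 748/3.
Meridian's profit: (748/3 - 146)·(155/3) - 4187 = 1151.8889.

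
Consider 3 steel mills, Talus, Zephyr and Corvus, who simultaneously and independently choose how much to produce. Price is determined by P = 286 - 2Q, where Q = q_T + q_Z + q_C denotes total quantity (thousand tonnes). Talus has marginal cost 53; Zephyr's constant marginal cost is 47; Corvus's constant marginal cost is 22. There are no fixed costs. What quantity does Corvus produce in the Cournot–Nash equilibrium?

Talus's profit: π_T = (286 - 2Q)q_T - (53q_T). Setting ∂π_T/∂q_T = 0: 233 - 4q_T - 2(q_Z + q_C) = 0.
Zephyr's profit: π_Z = (286 - 2Q)q_Z - (47q_Z). Setting ∂π_Z/∂q_Z = 0: 239 - 4q_Z - 2(q_T + q_C) = 0.
Corvus's first-order condition: 264 - 4q_C - 2(q_T + q_Z) = 0.
Summing all 3 equations gives 736 − 8Q = 0, hence Q = 92.
Back-substituting: q_T = (233 − 184)/2 = 49/2, q_Z = (239 − 184)/2 = 55/2, q_C = (264 − 184)/2 = 40.

40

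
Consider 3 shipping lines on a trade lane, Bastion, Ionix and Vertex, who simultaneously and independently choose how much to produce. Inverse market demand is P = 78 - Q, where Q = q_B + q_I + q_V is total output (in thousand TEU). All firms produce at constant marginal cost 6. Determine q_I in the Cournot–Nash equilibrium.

18

Each firm earns π_i = (78 - Q)q_i - 6q_i.
Setting ∂π_i/∂q_i = 0 with rivals' quantities fixed: 72 - 2q_i - Σ_{j≠i} q_j = 0.
With identical firms every q_j equals q_i, so Σ_{j≠i} q_j = 2q_i and 72 = 4q_i, giving q_i = 18.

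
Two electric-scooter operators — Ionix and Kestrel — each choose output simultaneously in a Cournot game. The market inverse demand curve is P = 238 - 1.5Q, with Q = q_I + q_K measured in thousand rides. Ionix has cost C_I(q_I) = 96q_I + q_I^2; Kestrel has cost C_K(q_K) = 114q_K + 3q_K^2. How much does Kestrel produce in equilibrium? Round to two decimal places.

9.52

Ionix's profit: π_I = (238 - 1.5Q)q_I - (96q_I + q_I²). Setting ∂π_I/∂q_I = 0: 142 - 5q_I - (3/2)(q_K) = 0.
Kestrel's profit: π_K = (238 - 1.5Q)q_K - (114q_K + 3q_K²). Setting ∂π_K/∂q_K = 0: 124 - 9q_K - (3/2)(q_I) = 0.
Rearranging gives the reaction functions q_I = (142 - (3/2)q_K)/5 and q_K = (124 - (3/2)q_I)/9.
Substituting one into the other gives q_I = 1456/57 and q_K = 1628/171.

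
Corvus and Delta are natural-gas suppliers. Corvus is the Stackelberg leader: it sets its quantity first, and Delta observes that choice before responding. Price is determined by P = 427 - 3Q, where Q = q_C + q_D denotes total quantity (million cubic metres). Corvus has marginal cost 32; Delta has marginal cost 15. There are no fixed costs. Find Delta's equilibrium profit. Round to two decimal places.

4144.08

The follower Delta best-responds to any q_C: π_D = (427 - 3Q)q_D - 15q_D.
Follower FOC: 412 - 3q_C - 6q_D = 0, so q_D(q_C) = (412 - 3q_C)/6.
The leader anticipates this reaction. Substituting into P = 427 - 3Q gives P = 221 - (3/2)q_C, so π_C = (221 - (3/2)q_C)q_C - 32q_C.
Leader FOC: 189 - 3q_C = 0, so q_C = 63.
Then q_D = (412 - 3·63)/6 = 223/6.
Price P = 427 - 3·(601/6) = 253/2.
Delta's profit: (253/2 - 15)·(223/6) = 4144.0833.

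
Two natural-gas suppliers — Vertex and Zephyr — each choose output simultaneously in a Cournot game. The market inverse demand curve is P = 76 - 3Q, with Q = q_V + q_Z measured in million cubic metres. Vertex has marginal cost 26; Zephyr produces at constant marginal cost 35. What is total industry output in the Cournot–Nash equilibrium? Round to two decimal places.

10.11

Vertex's profit: π_V = (76 - 3Q)q_V - (26q_V). Setting ∂π_V/∂q_V = 0: 50 - 6q_V - 3(q_Z) = 0.
Zephyr's first-order condition: 41 - 6q_Z - 3(q_V) = 0.
Best responses: q_V = (50 - 3q_Z)/6, q_Z = (41 - 3q_V)/6.
Solving the pair: q_V = 59/9, q_Z = 32/9.
Total output Q = 59/9 + 32/9 = 91/9.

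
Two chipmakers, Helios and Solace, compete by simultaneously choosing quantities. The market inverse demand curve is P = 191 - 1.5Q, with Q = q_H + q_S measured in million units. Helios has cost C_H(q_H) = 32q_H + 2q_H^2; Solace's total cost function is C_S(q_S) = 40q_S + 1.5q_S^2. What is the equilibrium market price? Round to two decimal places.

132.66

Helios's profit: π_H = (191 - 1.5Q)q_H - (32q_H + 2q_H²). Setting ∂π_H/∂q_H = 0: 159 - 7q_H - (3/2)(q_S) = 0.
Solace's first-order condition: 151 - 6q_S - (3/2)(q_H) = 0.
So q_H = (159 - (3/2)q_S)/7 and q_S = (151 - (3/2)q_H)/6.
Substituting one into the other gives q_H = 970/53 and q_S = 20.5912.
Total output Q = 38.8931, so price P = 191 - (3/2)·38.8931 = 132.6604.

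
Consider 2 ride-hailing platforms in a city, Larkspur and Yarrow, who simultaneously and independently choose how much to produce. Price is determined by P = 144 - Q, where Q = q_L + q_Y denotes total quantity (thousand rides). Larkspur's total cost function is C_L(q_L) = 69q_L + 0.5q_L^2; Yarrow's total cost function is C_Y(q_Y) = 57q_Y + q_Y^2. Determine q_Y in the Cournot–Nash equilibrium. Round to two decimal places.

16.91

Larkspur's profit: π_L = (144 - Q)q_L - (69q_L + (1/2)q_L²). Setting ∂π_L/∂q_L = 0: 75 - 3q_L - (q_Y) = 0.
Yarrow's profit: π_Y = (144 - Q)q_Y - (57q_Y + q_Y²). Setting ∂π_Y/∂q_Y = 0: 87 - 4q_Y - (q_L) = 0.
Rearranging gives the reaction functions q_L = (75 - q_Y)/3 and q_Y = (87 - q_L)/4.
Substituting one into the other gives q_L = 213/11 and q_Y = 186/11.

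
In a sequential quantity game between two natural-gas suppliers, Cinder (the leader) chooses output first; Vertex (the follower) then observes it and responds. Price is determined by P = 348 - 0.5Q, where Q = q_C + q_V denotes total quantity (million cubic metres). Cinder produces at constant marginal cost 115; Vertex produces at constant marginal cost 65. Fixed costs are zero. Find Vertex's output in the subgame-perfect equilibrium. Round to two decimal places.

Solve by backward induction. Given q_C, the follower Vertex maximises π_V = (348 - (1/2)q_C - (1/2)q_V)q_V - 65q_V.
∂π_V/∂q_V = 283 - (1/2)q_C - q_V = 0 gives the reaction function q_V = (283 - (1/2)q_C).
Cinder substitutes q_V(q_C) into its own profit: π_C = q_C(348 - (1/2)q_C - (283 - (1/2)q_C)/2) - 115q_C = (413/2 - (1/4)q_C)q_C - 115q_C.
Maximising: ∂π_C/∂q_C = 183/2 - (1/2)q_C = 0, giving q_C = 183.
Then q_V = (283 - (1/2)·183) = 383/2.

191.50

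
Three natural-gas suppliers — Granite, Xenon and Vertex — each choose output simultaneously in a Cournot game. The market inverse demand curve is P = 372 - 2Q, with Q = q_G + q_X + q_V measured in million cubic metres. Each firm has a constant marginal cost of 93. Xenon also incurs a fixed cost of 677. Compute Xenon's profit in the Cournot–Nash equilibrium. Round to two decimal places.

1755.53

Each firm earns π_i = (372 - 2Q)q_i - 93q_i.
First-order condition (treating rivals' output as given): 279 - 4q_i - 2·Σ_{j≠i} q_j = 0.
By symmetry each firm produces the same amount; substituting Σ_{j≠i} q_j = 2q_i yields q_i = 279/8.
Price P = 372 - 2·(837/8) = 651/4.
Xenon's profit: (651/4 - 93)·(279/8) - 677 = 1755.5313.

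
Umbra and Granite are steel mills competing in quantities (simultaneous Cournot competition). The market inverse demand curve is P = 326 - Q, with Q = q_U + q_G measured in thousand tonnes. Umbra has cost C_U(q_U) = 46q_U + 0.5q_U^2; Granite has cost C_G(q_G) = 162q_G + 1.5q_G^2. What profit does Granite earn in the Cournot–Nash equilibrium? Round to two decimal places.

Umbra's profit: π_U = (326 - Q)q_U - (46q_U + (1/2)q_U²). Setting ∂π_U/∂q_U = 0: 280 - 3q_U - (q_G) = 0.
Granite's first-order condition: 164 - 5q_G - (q_U) = 0.
Best responses: q_U = (280 - q_G)/3, q_G = (164 - q_U)/5.
Solving the pair: q_U = 618/7, q_G = 106/7.
Price P = 326 - 724/7 = 1558/7.
Granite's profit: (1558/7)·(106/7) - 162·(106/7) - (3/2)(106/7)² = 573.2653.

573.27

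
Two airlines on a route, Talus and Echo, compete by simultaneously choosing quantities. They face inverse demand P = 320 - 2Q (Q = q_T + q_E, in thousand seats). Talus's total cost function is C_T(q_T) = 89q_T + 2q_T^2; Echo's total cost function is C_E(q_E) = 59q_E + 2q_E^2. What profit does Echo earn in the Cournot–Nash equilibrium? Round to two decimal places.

Talus's profit: π_T = (320 - 2Q)q_T - (89q_T + 2q_T²). Setting ∂π_T/∂q_T = 0: 231 - 8q_T - 2(q_E) = 0.
Echo's first-order condition: 261 - 8q_E - 2(q_T) = 0.
Best responses: q_T = (231 - 2q_E)/8, q_E = (261 - 2q_T)/8.
Solving the pair: q_T = 221/10, q_E = 271/10.
Price P = 320 - 2·(246/5) = 1108/5.
Echo's profit: (1108/5)·(271/10) - 59·(271/10) - 2(271/10)² = 2937.6400.

2937.64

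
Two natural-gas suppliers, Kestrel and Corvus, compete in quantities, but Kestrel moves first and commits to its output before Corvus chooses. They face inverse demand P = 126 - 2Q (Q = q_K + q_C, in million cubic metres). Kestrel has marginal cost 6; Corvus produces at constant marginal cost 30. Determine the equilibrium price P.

Solve by backward induction. Given q_K, the follower Corvus maximises π_C = (126 - 2q_K - 2q_C)q_C - 30q_C.
∂π_C/∂q_C = 96 - 2q_K - 4q_C = 0 gives the reaction function q_C = (96 - 2q_K)/4.
Kestrel substitutes q_C(q_K) into its own profit: π_K = q_K(126 - 2q_K - (96 - 2q_K)/2) - 6q_K = (78 - q_K)q_K - 6q_K.
The leader's first-order condition 72 - 2q_K = 0 yields q_K = 36.
Then q_C = (96 - 2·36)/4 = 6.
Total output Q = 42, so price P = 126 - 2·42 = 42.

42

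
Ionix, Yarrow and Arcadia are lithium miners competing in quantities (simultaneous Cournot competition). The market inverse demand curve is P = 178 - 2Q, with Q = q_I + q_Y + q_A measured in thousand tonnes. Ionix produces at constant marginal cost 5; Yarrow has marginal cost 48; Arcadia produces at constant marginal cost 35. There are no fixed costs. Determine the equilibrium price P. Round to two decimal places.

Ionix's profit: π_I = (178 - 2Q)q_I - (5q_I). Setting ∂π_I/∂q_I = 0: 173 - 4q_I - 2(q_Y + q_A) = 0.
Yarrow's profit: π_Y = (178 - 2Q)q_Y - (48q_Y). Setting ∂π_Y/∂q_Y = 0: 130 - 4q_Y - 2(q_I + q_A) = 0.
Arcadia's profit: π_A = (178 - 2Q)q_A - (35q_A). Setting ∂π_A/∂q_A = 0: 143 - 4q_A - 2(q_I + q_Y) = 0.
Summing all 3 equations gives 446 − 8Q = 0, hence Q = 223/4.
Back-substituting: q_I = (173 − 223/2)/2 = 123/4, q_Y = (130 − 223/2)/2 = 37/4, q_A = (143 − 223/2)/2 = 63/4.
Total output Q = 223/4, so price P = 178 - 2·(223/4) = 133/2.

66.50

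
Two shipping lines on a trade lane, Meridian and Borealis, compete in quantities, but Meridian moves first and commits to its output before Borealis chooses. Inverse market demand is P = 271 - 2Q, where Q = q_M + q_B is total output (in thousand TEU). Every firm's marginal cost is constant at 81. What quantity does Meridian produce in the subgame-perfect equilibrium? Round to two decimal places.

The follower Borealis best-responds to any q_M: π_B = (271 - 2Q)q_B - 81q_B.
Setting the follower's marginal profit to zero, 190 - 2q_M - 4q_B = 0, i.e. q_B = (190 - 2q_M)/4.
The leader anticipates this reaction. Substituting into P = 271 - 2Q gives P = 176 - q_M, so π_M = (176 - q_M)q_M - 81q_M.
Leader FOC: 95 - 2q_M = 0, so q_M = 95/2.
Then q_B = (190 - 2·(95/2))/4 = 95/4.

47.50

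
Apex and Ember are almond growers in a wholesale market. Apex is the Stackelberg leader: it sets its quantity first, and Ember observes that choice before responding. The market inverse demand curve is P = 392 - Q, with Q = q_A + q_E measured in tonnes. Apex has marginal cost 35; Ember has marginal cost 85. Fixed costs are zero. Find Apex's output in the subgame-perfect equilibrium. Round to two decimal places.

Solve by backward induction. Given q_A, the follower Ember maximises π_E = (392 - q_A - q_E)q_E - 85q_E.
∂π_E/∂q_E = 307 - q_A - 2q_E = 0 gives the reaction function q_E = (307 - q_A)/2.
The leader anticipates this reaction. Substituting into P = 392 - Q gives P = 477/2 - (1/2)q_A, so π_A = (477/2 - (1/2)q_A)q_A - 35q_A.
Leader FOC: 407/2 - q_A = 0, so q_A = 407/2.
Then q_E = (307 - 407/2)/2 = 207/4.

203.50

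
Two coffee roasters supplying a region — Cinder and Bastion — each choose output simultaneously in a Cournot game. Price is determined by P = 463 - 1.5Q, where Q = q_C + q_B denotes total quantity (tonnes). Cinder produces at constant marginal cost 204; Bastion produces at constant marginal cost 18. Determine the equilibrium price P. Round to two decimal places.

Cinder's profit: π_C = (463 - 1.5Q)q_C - (204q_C). Setting ∂π_C/∂q_C = 0: 259 - 3q_C - (3/2)(q_B) = 0.
Bastion's first-order condition: 445 - 3q_B - (3/2)(q_C) = 0.
So q_C = (259 - (3/2)q_B)/3 and q_B = (445 - (3/2)q_C)/3.
Substituting one into the other gives q_C = 146/9 and q_B = 1262/9.
Total output Q = 1408/9, so price P = 463 - (3/2)·(1408/9) = 685/3.

228.33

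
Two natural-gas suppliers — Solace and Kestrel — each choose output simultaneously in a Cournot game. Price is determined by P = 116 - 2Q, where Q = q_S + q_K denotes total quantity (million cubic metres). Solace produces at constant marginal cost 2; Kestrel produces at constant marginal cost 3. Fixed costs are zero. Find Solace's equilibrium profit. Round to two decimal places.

734.72

Solace's profit: π_S = (116 - 2Q)q_S - (2q_S). Setting ∂π_S/∂q_S = 0: 114 - 4q_S - 2(q_K) = 0.
Kestrel's profit: π_K = (116 - 2Q)q_K - (3q_K). Setting ∂π_K/∂q_K = 0: 113 - 4q_K - 2(q_S) = 0.
Rearranging gives the reaction functions q_S = (114 - 2q_K)/4 and q_K = (113 - 2q_S)/4.
Substituting one into the other gives q_S = 115/6 and q_K = 56/3.
Price P = 116 - 2·(227/6) = 121/3.
Solace's profit: (121/3 - 2)·(115/6) = 734.7222.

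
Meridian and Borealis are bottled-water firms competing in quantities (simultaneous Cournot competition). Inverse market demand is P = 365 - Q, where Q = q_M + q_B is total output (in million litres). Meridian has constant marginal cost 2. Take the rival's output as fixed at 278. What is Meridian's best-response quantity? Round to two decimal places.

With the rival's output fixed at 278, Meridian's profit is π_M = (365 - 278 - q_M)q_M - (2q_M) = (87 - q_M)q_M - (2q_M).
∂π_M/∂q_M = 85 - 2q_M = 0, so q_M = 85/2.

42.50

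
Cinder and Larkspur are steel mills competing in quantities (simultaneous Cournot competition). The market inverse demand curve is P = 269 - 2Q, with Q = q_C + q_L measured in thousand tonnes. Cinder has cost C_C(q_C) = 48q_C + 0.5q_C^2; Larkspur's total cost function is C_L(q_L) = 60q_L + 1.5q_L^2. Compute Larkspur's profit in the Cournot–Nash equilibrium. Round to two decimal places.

1324.28

Cinder's profit: π_C = (269 - 2Q)q_C - (48q_C + (1/2)q_C²). Setting ∂π_C/∂q_C = 0: 221 - 5q_C - 2(q_L) = 0.
Larkspur's first-order condition: 209 - 7q_L - 2(q_C) = 0.
Rearranging gives the reaction functions q_C = (221 - 2q_L)/5 and q_L = (209 - 2q_C)/7.
Solving the pair: q_C = 1129/31, q_L = 603/31.
Price P = 269 - 2·(1732/31) = 157.2581.
Larkspur's profit: 157.2581·(603/31) - 60·(603/31) - (3/2)(603/31)² = 1324.2784.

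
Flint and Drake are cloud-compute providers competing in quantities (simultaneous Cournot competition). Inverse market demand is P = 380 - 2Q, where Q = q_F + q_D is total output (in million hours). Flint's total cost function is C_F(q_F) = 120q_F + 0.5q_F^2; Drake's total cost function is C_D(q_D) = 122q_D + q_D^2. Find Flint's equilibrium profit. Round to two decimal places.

Flint's profit: π_F = (380 - 2Q)q_F - (120q_F + (1/2)q_F²). Setting ∂π_F/∂q_F = 0: 260 - 5q_F - 2(q_D) = 0.
Drake's profit: π_D = (380 - 2Q)q_D - (122q_D + q_D²). Setting ∂π_D/∂q_D = 0: 258 - 6q_D - 2(q_F) = 0.
Rearranging gives the reaction functions q_F = (260 - 2q_D)/5 and q_D = (258 - 2q_F)/6.
Solving the pair: q_F = 522/13, q_D = 385/13.
Price P = 380 - 2·(907/13) = 240.4615.
Flint's profit: 240.4615·(522/13) - 120·(522/13) - (1/2)(522/13)² = 4030.8284.

4030.83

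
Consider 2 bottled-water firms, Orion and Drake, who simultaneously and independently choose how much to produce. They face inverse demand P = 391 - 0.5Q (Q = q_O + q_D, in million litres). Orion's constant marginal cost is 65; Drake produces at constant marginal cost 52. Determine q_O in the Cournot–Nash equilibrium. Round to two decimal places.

208.67

Orion's profit: π_O = (391 - 0.5Q)q_O - (65q_O). Setting ∂π_O/∂q_O = 0: 326 - q_O - (1/2)(q_D) = 0.
Drake's first-order condition: 339 - q_D - (1/2)(q_O) = 0.
So q_O = (326 - (1/2)q_D) and q_D = (339 - (1/2)q_O).
Solving the pair: q_O = 626/3, q_D = 704/3.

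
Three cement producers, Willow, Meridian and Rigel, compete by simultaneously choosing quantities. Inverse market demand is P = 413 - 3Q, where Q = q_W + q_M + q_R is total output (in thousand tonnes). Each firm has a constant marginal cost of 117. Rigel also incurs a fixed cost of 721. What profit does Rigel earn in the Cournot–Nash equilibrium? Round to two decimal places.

1104.33

A representative firm's profit is π_i = q_i(413 - 3Q) - 117q_i.
First-order condition (treating rivals' output as given): 296 - 6q_i - 3·Σ_{j≠i} q_j = 0.
With identical firms every q_j equals q_i, so Σ_{j≠i} q_j = 2q_i and 296 = 12q_i, giving q_i = 74/3.
Price P = 413 - 3·74 = 191.
Rigel's profit: (191 - 117)·(74/3) - 721 = 1104.3333.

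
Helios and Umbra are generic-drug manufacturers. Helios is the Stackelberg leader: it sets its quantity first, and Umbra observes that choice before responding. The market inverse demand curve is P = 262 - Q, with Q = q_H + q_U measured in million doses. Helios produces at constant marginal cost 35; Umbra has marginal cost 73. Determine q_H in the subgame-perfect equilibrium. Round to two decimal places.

The follower Umbra best-responds to any q_H: π_U = (262 - Q)q_U - 73q_U.
Setting the follower's marginal profit to zero, 189 - q_H - 2q_U = 0, i.e. q_U = (189 - q_H)/2.
Helios substitutes q_U(q_H) into its own profit: π_H = q_H(262 - q_H - (189 - q_H)/2) - 35q_H = (335/2 - (1/2)q_H)q_H - 35q_H.
Maximising: ∂π_H/∂q_H = 265/2 - q_H = 0, giving q_H = 265/2.
Then q_U = (189 - 265/2)/2 = 113/4.

132.50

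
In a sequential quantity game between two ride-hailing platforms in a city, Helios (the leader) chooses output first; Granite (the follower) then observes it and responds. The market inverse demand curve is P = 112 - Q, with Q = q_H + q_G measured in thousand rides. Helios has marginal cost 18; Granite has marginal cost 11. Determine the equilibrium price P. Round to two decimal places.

Solve by backward induction. Given q_H, the follower Granite maximises π_G = (112 - q_H - q_G)q_G - 11q_G.
∂π_G/∂q_G = 101 - q_H - 2q_G = 0 gives the reaction function q_G = (101 - q_H)/2.
Helios substitutes q_G(q_H) into its own profit: π_H = q_H(112 - q_H - (101 - q_H)/2) - 18q_H = (123/2 - (1/2)q_H)q_H - 18q_H.
Maximising: ∂π_H/∂q_H = 87/2 - q_H = 0, giving q_H = 87/2.
Then q_G = (101 - 87/2)/2 = 115/4.
Total output Q = 289/4, so price P = 112 - 289/4 = 159/4.

39.75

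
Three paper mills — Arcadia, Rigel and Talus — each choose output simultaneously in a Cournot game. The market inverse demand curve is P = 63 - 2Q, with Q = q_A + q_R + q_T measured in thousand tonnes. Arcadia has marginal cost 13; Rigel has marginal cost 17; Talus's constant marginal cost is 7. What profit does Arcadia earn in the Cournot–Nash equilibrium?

Arcadia's profit: π_A = (63 - 2Q)q_A - (13q_A). Setting ∂π_A/∂q_A = 0: 50 - 4q_A - 2(q_R + q_T) = 0.
Rigel's profit: π_R = (63 - 2Q)q_R - (17q_R). Setting ∂π_R/∂q_R = 0: 46 - 4q_R - 2(q_A + q_T) = 0.
Talus's profit: π_T = (63 - 2Q)q_T - (7q_T). Setting ∂π_T/∂q_T = 0: 56 - 4q_T - 2(q_A + q_R) = 0.
Adding the 3 conditions: 152 − 4Q − 4Q = 0, i.e. Q = 19.
Back-substituting: q_A = (50 − 38)/2 = 6, q_R = (46 − 38)/2 = 4, q_T = (56 − 38)/2 = 9.
Price P = 63 - 2·19 = 25.
Arcadia's profit: (25 - 13)·6 = 72.

72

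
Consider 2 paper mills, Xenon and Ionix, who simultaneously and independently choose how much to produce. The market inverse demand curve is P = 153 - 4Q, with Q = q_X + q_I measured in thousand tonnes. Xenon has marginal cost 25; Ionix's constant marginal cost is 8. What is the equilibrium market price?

Xenon's profit: π_X = (153 - 4Q)q_X - (25q_X). Setting ∂π_X/∂q_X = 0: 128 - 8q_X - 4(q_I) = 0.
Ionix's first-order condition: 145 - 8q_I - 4(q_X) = 0.
Rearranging gives the reaction functions q_X = (128 - 4q_I)/8 and q_I = (145 - 4q_X)/8.
Solving the pair: q_X = 37/4, q_I = 27/2.
Total output Q = 91/4, so price P = 153 - 4·(91/4) = 62.

62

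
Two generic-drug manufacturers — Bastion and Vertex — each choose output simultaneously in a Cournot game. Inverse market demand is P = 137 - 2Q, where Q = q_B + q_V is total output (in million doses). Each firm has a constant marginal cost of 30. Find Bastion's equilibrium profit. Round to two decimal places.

Each firm earns π_i = (137 - 2Q)q_i - 30q_i.
Setting ∂π_i/∂q_i = 0 with rivals' quantities fixed: 107 - 4q_i - 2q_j = 0.
By symmetry each firm produces the same amount; substituting q_j = q_i yields q_i = 107/6.
Price P = 137 - 2·(107/3) = 197/3.
Bastion's profit: (197/3 - 30)·(107/6) = 636.0556.

636.06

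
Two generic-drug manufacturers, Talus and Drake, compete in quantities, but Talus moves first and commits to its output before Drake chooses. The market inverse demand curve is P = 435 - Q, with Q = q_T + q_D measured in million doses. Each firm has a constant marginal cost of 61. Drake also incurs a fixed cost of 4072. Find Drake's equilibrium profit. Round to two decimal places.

Solve by backward induction. Given q_T, the follower Drake maximises π_D = (435 - q_T - q_D)q_D - 61q_D.
∂π_D/∂q_D = 374 - q_T - 2q_D = 0 gives the reaction function q_D = (374 - q_T)/2.
The leader anticipates this reaction. Substituting into P = 435 - Q gives P = 248 - (1/2)q_T, so π_T = (248 - (1/2)q_T)q_T - 61q_T.
Maximising: ∂π_T/∂q_T = 187 - q_T = 0, giving q_T = 187.
Then q_D = (374 - 187)/2 = 187/2.
Price P = 435 - 561/2 = 309/2.
Drake's profit: (309/2 - 61)·(187/2) - 4072 = 4670.2500.

4670.25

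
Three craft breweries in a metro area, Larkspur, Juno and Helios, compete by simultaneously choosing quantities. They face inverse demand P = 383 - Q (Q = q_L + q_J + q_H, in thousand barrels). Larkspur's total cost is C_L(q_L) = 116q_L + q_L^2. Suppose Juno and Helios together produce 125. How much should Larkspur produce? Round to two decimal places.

35.50

With rivals' combined output fixed at 125, Larkspur's profit is π_L = (383 - 125 - q_L)q_L - (116q_L + q_L²) = (258 - q_L)q_L - (116q_L + q_L²).
∂π_L/∂q_L = 142 - 4q_L = 0, so q_L = 71/2.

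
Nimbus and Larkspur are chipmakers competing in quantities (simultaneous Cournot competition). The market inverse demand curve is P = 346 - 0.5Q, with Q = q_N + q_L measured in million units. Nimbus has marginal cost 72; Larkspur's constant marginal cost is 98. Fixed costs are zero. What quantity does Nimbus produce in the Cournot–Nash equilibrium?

Nimbus's profit: π_N = (346 - 0.5Q)q_N - (72q_N). Setting ∂π_N/∂q_N = 0: 274 - q_N - (1/2)(q_L) = 0.
Larkspur's first-order condition: 248 - q_L - (1/2)(q_N) = 0.
Best responses: q_N = (274 - (1/2)q_L), q_L = (248 - (1/2)q_N).
Substituting one into the other gives q_N = 200 and q_L = 148.

200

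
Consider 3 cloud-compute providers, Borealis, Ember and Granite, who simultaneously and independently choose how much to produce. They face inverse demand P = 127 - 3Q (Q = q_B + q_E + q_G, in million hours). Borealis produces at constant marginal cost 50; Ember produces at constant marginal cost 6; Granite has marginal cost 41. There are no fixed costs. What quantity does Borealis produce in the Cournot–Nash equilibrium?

Borealis's profit: π_B = (127 - 3Q)q_B - (50q_B). Setting ∂π_B/∂q_B = 0: 77 - 6q_B - 3(q_E + q_G) = 0.
Ember's first-order condition: 121 - 6q_E - 3(q_B + q_G) = 0.
Granite's profit: π_G = (127 - 3Q)q_G - (41q_G). Setting ∂π_G/∂q_G = 0: 86 - 6q_G - 3(q_B + q_E) = 0.
Adding the 3 first-order conditions: 284 − 12Q = 0, so Q = 71/3.
Back-substituting: q_B = (77 − 71)/3 = 2, q_E = (121 − 71)/3 = 50/3, q_G = (86 − 71)/3 = 5.

2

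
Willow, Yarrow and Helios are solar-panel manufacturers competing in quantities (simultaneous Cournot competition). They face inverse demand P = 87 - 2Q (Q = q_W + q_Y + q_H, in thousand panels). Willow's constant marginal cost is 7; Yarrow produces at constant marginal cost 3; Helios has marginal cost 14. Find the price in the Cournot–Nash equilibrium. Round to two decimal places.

Willow's profit: π_W = (87 - 2Q)q_W - (7q_W). Setting ∂π_W/∂q_W = 0: 80 - 4q_W - 2(q_Y + q_H) = 0.
Yarrow's profit: π_Y = (87 - 2Q)q_Y - (3q_Y). Setting ∂π_Y/∂q_Y = 0: 84 - 4q_Y - 2(q_W + q_H) = 0.
Helios's profit: π_H = (87 - 2Q)q_H - (14q_H). Setting ∂π_H/∂q_H = 0: 73 - 4q_H - 2(q_W + q_Y) = 0.
Summing all 3 equations gives 237 − 8Q = 0, hence Q = 237/8.
Back-substituting: q_W = (80 − 237/4)/2 = 83/8, q_Y = (84 − 237/4)/2 = 99/8, q_H = (73 − 237/4)/2 = 55/8.
Total output Q = 237/8, so price P = 87 - 2·(237/8) = 111/4.

27.75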